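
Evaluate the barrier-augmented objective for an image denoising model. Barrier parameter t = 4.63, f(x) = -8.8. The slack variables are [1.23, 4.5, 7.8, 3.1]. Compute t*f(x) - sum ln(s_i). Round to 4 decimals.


Step 1: Compute log-barrier.
ln values: [0.207, 1.5041, 2.0541, 1.1314]
phi = -(0.207 + 1.5041 + 2.0541 + 1.1314) = -4.8966
Step 2: Compute augmented objective.
t*f(x) = 4.63*-8.8 = -40.744
Total = -40.744 - 4.8966 = -45.6406


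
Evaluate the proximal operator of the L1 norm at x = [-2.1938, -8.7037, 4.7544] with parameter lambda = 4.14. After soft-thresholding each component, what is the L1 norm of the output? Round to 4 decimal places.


Soft-thresholding with lambda = 4.14:
prox(-2.1938) = sign(-2.1938)*max(|-2.1938| - 4.14, 0) = 0.0
prox(-8.7037) = sign(-8.7037)*max(|-8.7037| - 4.14, 0) = -4.5637
prox(4.7544) = sign(4.7544)*max(|4.7544| - 4.14, 0) = 0.6144
prox(x) = [0.0, -4.5637, 0.6144]
||prox(x)||_1 = 0.0 + 4.5637 + 0.6144 = 5.1781


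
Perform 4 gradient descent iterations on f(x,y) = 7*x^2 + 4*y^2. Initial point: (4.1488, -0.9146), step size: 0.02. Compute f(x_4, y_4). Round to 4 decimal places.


Gradient descent on f(x,y) = 7*x^2 + 4*y^2.
Starting point: (4.1488, -0.9146), alpha = 0.02
Step 1: grad_x = 2*7*4.1488 = 58.0832, grad_y = 2*4*-0.9146 = -7.3168
  x_1 = 4.1488 - 0.02*58.0832 = 2.9871
  y_1 = -0.9146 - 0.02*-7.3168 = -0.7683
Step 2: grad_x = 2*7*2.9871 = 41.8199, grad_y = 2*4*-0.7683 = -6.1461
  x_2 = 2.9871 - 0.02*41.8199 = 2.1507
  y_2 = -0.7683 - 0.02*-6.1461 = -0.6453
Step 3: grad_x = 2*7*2.1507 = 30.1103, grad_y = 2*4*-0.6453 = -5.1627
  x_3 = 2.1507 - 0.02*30.1103 = 1.5485
  y_3 = -0.6453 - 0.02*-5.1627 = -0.5421
Step 4: grad_x = 2*7*1.5485 = 21.6794, grad_y = 2*4*-0.5421 = -4.3367
  x_4 = 1.5485 - 0.02*21.6794 = 1.1149
  y_4 = -0.5421 - 0.02*-4.3367 = -0.4554
f(1.1149, -0.4554) = 7*1.1149^2 + 4*(-0.4554)^2 = 9.5311


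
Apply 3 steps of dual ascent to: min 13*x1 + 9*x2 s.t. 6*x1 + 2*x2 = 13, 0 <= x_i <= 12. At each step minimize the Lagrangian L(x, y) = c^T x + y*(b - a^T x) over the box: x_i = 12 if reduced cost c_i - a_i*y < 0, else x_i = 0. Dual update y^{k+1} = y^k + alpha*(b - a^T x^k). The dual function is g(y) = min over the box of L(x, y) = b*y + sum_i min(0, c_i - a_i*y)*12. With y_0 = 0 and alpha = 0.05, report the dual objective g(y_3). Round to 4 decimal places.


Dual ascent for LP: min 13*x1 + 9*x2, 6*x1 + 2*x2 = 13, 0 <= x_i <= 12
Step 1: y^k = 0.0, reduced costs: (13.0, 9.0)
  x^k = (0.0, 0.0), subgradient = b - a^T x = 13.0
  y^{k+1} = 0.0 + 0.05*13.0 = 0.65
Step 2: y^k = 0.65, reduced costs: (9.1, 7.7)
  x^k = (0.0, 0.0), subgradient = b - a^T x = 13.0
  y^{k+1} = 0.65 + 0.05*13.0 = 1.3
Step 3: y^k = 1.3, reduced costs: (5.2, 6.4)
  x^k = (0.0, 0.0), subgradient = b - a^T x = 13.0
  y^{k+1} = 1.3 + 0.05*13.0 = 1.95
Dual objective at y_3 = 1.95: reduced costs (1.3, 5.1), box minimizer x = (0.0, 0.0)
g(y_3) = b*y + (c1 - a1*y)*x1 + (c2 - a2*y)*x2 = 13*1.95 + 1.3*0.0 + 5.1*0.0 = 25.35 + 0.0 + 0.0 = 25.35


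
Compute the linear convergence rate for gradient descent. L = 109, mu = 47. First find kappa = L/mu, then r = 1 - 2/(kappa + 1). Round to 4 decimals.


Step 1: Compute the condition number.
kappa = L/mu = 109/47 = 2.3191
Step 2: Compute the convergence rate.
r = 1 - 2/(kappa + 1) = 1 - 2*mu/(L + mu) = (L - mu)/(L + mu) = 62/156 = 0.3974


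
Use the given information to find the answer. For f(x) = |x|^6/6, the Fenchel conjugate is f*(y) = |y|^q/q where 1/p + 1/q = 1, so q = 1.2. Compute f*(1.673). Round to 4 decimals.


The conjugate exponent q satisfies 1/p + 1/q = 1.
p = 6, so q = 6/(6 - 1) = 1.2
|y|^q = 1.673^1.2 = 1.8544
f*(1.673) = 1.8544 / 1.2 = 1.5453


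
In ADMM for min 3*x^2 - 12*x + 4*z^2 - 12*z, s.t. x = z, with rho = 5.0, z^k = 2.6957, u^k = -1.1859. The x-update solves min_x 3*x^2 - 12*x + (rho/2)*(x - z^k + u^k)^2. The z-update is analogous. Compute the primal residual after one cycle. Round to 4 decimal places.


ADMM iteration with rho = 5.0, z^k = 2.6957, u^k = -1.1859
Step 1: x-update.
Minimize 3*x^2 - 12*x + (5.0/2)*(x - 2.6957 - 1.1859)^2
FOC: (2*3 + 5.0)*x = 12 + 5.0*(2.6957 + 1.1859)
x^{k+1} = 2.8553
Step 2: z-update.
Minimize 4*z^2 - 12*z + (5.0/2)*(2.8553 - z - 1.1859)^2
FOC: (2*4 + 5.0)*z = 12 + 5.0*(2.8553 - 1.1859)
z^{k+1} = 1.5651
Step 3: u-update.
u^{k+1} = -1.1859 + 2.8553 - 1.5651 = 0.1042
Step 4: Primal residual = |2.8553 - 1.5651| = 1.2901


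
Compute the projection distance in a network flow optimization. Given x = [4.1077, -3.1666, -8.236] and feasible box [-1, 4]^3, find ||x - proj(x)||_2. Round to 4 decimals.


Project each component onto [-1, 4].
clip(4.1077) = 4.0, clip(-3.1666) = -1.0, clip(-8.236) = -1.0
Projection = [4.0, -1.0, -1.0]
Squared diffs: [0.0116, 4.6942, 52.3597]
Distance = sqrt(57.0655) = 7.5542


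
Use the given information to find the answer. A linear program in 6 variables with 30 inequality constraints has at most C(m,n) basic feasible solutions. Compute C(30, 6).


Each vertex corresponds to some choice of n active constraints out of m, so the number of vertices is at most C(m, n) = m! / (n!(m-n)!).
m = 30, n = 6
Numerator: 30 * 29 * 28 * 27 * 26 * 25
Denominator: 6! = 720
C(30, 6) = 593775


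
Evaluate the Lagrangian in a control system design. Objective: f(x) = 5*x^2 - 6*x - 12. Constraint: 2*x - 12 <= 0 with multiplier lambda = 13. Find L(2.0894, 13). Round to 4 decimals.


Step 1: Evaluate f(x).
f(2.0894) = 5*2.0894^2 - 6*2.0894 - 12 = -2.7084
Step 2: Evaluate g(x).
g(2.0894) = 2*2.0894 - 12 = -7.8212
Step 3: Compute Lagrangian.
L = -2.7084 + 13*-7.8212 = -104.384


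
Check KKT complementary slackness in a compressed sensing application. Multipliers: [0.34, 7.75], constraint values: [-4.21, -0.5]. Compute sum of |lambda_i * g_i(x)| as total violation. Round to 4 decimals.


KKT complementary slackness check:
lambda_1 * g_1 = 0.34 * -4.21 = -1.4314
lambda_2 * g_2 = 7.75 * -0.5 = -3.875
Total violation = 1.4314 + 3.875 = 5.3064


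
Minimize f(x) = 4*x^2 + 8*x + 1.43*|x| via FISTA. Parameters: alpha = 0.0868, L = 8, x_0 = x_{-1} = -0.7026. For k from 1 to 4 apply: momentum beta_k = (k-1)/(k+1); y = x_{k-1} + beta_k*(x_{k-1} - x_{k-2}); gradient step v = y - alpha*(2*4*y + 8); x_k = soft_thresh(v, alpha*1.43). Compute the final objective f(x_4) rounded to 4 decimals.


FISTA on f(x) = 4*x^2 + 8*x + 1.43*|x|
L = 8, alpha = 0.0868
Iteration 1: beta = 0.0, y = -0.7026 + 0.0*(-0.7026 + 0.7026) = -0.7026
  grad(y) = 2.3792, v = y - alpha*grad = -0.9091
  prox(v) = soft_thresh(-0.9091, 0.1241) = -0.785
Iteration 2: beta = 0.3333, y = -0.785 + 0.3333*(-0.785 + 0.7026) = -0.8125
  grad(y) = 1.5004, v = y - alpha*grad = -0.9427
  prox(v) = soft_thresh(-0.9427, 0.1241) = -0.8186
Iteration 3: beta = 0.5, y = -0.8186 + 0.5*(-0.8186 + 0.785) = -0.8353
  grad(y) = 1.3172, v = y - alpha*grad = -0.9497
  prox(v) = soft_thresh(-0.9497, 0.1241) = -0.8256
Iteration 4: beta = 0.6, y = -0.8256 + 0.6*(-0.8256 + 0.8186) = -0.8298
  grad(y) = 1.362, v = y - alpha*grad = -0.948
  prox(v) = soft_thresh(-0.948, 0.1241) = -0.8238
f(x_4) = 4*(-0.8238)^2 + 8*(-0.8238) + 1.43*|-0.8238| = -2.6978


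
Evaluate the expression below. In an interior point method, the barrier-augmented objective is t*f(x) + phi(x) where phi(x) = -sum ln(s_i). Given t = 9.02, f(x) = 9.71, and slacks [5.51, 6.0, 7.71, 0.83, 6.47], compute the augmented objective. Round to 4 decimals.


Step 1: Compute log-barrier.
ln values: [1.7066, 1.7918, 2.0425, -0.1863, 1.8672]
phi = -(1.7066 + 1.7918 + 2.0425 - 0.1863 + 1.8672) = -7.2217
Step 2: Compute augmented objective.
t*f(x) = 9.02*9.71 = 87.5842
Total = 87.5842 - 7.2217 = 80.3625


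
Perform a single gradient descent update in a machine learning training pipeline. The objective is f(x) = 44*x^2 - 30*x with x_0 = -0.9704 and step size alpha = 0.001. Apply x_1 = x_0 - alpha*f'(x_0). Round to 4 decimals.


We compute the gradient at x_0 and apply the update.
f'(x) = 88*x - 30
f'(-0.9704) = 88*-0.9704 - 30 = -115.3952
x_1 = -0.9704 - 0.001*-115.3952 = -0.855


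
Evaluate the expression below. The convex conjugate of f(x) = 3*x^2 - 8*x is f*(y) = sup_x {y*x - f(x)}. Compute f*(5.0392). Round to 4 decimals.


f*(y) = sup_x {y*x - a*x^2 - b*x} = sup_x {(y-b)*x - a*x^2}
FOC: (y - b) - 2a*x = 0 => x* = (y - b)/(2a)
x* = (5.0392 + 8)/(2*3) = 2.1732
f*(5.0392) = (y-b)^2/(4a) = (5.0392 + 8)^2/(4*3)
= 170.0207/12 = 14.1684


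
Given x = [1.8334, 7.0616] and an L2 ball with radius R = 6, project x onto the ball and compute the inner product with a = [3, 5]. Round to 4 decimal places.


Step 1: Compute ||x|| (intermediates to 6 decimals).
||x|| = sqrt(1.8334^2 + 7.0616^2) = 7.295721
Step 2: Project.
Since ||x|| > R, scale = R/||x|| = 6/7.295721 = 0.8224, proj(x) = scale * x
proj(x) = [1.507788, 5.80746]
Step 3: Dot product.
a^T * proj(x) = 3*1.507788 + 5*5.80746 = 33.5607


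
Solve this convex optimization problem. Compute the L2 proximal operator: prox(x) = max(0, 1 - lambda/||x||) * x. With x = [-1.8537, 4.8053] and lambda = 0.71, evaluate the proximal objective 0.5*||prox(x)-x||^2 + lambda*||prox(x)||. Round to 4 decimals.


Step 1: Compute ||x||.
||x|| = 5.1504
Step 2: Compute scaling factor.
scale = max(0, 1 - 0.71/5.1504) = 0.8621
Step 3: prox(x) = [-1.5982, 4.1429]
||prox(x)|| = 4.4404
Step 4: Proximal objective.
0.5*||prox-x||^2 = 0.2521
lambda*||prox|| = 3.1527
Total = 3.4048


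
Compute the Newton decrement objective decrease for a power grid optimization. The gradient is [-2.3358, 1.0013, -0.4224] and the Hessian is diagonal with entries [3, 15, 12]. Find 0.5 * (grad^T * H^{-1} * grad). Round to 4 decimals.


Step 1: H is diagonal, so H^(-1) * g = [-0.7786, 0.0668, -0.0352].
Step 2: g^T H^(-1) g = sum_i g_i^2 / H_ii
  = (-2.3358)^2/3 + (1.0013)^2/15 + (-0.4224)^2/12
  = 1.8187 + 0.0668 + 0.0149 = 1.9004
Step 3: Objective decrease = 0.5 * g^T H^(-1) g = 0.9502


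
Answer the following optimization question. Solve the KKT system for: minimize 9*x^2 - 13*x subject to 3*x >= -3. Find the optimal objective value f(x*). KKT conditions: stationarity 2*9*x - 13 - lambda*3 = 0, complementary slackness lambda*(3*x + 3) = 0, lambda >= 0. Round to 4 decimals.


Step 1: Try lambda = 0 (constraint inactive).
Stationarity: 2*9*x - 13 = 0
x* = 13/(2*9) = 13/18 = 0.7222 (rounded; the exact value 13/18 is used below)
Check constraint: 3*0.7222 = 2.1666 >= -3 -- satisfied.
Step 2: Compute optimal value.
f(x*) = 9*(13/18)^2 - 13*(13/18) = -4.6944


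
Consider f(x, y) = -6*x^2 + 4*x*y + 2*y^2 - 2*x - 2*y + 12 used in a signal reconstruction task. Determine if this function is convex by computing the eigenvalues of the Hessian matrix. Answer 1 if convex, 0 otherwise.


The Hessian of f(x,y) = -6*x^2 + 4*x*y + 2*y^2 - 2*x - 2*y + 12 is:
H = [[-12, 4], [4, 4]]
Trace = -12 + 4 = -8
Determinant = -12*4 - (4)^2 = -64
Discriminant = (-8)^2 - 4*-64 = 320.0
Eigenvalues: lambda_1 = -12.9443, lambda_2 = 4.9443
The function is not convex.

0


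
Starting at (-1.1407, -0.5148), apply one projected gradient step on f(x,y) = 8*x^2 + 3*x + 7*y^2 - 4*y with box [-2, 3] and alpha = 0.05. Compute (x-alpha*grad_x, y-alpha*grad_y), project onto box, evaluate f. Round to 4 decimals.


Step 1: Compute gradient at (-1.1407, -0.5148).
grad_x = 2*8*-1.1407 + 3 = -15.2512
grad_y = 2*7*-0.5148 - 4 = -11.2072
Step 2: Gradient step.
x_raw = -1.1407 - 0.05*-15.2512 = -0.3781
y_raw = -0.5148 - 0.05*-11.2072 = 0.0456
Step 3: Project onto [-2, 3].
x_proj = clip(-0.3781) = -0.3781
y_proj = clip(0.0456) = 0.0456
Step 4: Evaluate f.
f(-0.3781, 0.0456) = -0.1582


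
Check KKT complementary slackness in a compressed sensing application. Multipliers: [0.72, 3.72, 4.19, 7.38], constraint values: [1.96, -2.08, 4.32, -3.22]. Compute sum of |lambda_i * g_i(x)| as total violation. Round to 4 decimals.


KKT complementary slackness check:
lambda_1 * g_1 = 0.72 * 1.96 = 1.4112
lambda_2 * g_2 = 3.72 * -2.08 = -7.7376
lambda_3 * g_3 = 4.19 * 4.32 = 18.1008
lambda_4 * g_4 = 7.38 * -3.22 = -23.7636
Total violation = 1.4112 + 7.7376 + 18.1008 + 23.7636 = 51.0132


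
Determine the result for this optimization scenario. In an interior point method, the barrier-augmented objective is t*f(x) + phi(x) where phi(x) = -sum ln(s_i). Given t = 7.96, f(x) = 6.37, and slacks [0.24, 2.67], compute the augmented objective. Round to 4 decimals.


Step 1: Compute log-barrier.
ln values: [-1.4271, 0.9821]
phi = -(-1.4271 + 0.9821) = 0.445
Step 2: Compute augmented objective.
t*f(x) = 7.96*6.37 = 50.7052
Total = 50.7052 + 0.445 = 51.1502


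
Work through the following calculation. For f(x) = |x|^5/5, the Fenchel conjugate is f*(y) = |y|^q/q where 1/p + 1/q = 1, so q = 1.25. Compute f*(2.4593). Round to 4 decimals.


The conjugate exponent q satisfies 1/p + 1/q = 1.
p = 5, so q = 5/(5 - 1) = 1.25
|y|^q = 2.4593^1.25 = 3.0797
f*(2.4593) = 3.0797 / 1.25 = 2.4638


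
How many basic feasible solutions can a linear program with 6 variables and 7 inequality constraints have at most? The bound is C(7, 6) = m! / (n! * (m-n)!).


Each vertex corresponds to some choice of n active constraints out of m, so the number of vertices is at most C(m, n) = m! / (n!(m-n)!).
m = 7, n = 6
Numerator: 7 * 6 * 5 * 4 * 3 * 2
Denominator: 6! = 720
C(7, 6) = 7


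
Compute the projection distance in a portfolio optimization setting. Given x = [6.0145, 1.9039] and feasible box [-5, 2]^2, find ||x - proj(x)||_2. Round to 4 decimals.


Project each component onto [-5, 2].
clip(6.0145) = 2.0, clip(1.9039) = 1.9039
Projection = [2.0, 1.9039]
Squared diffs: [16.1162, 0.0]
Distance = sqrt(16.1162) = 4.0145


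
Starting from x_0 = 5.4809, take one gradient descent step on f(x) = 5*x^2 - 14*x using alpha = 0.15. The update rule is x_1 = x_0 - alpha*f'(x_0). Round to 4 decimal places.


We compute the gradient at x_0 and apply the update.
f'(x) = 10*x - 14
f'(5.4809) = 10*5.4809 - 14 = 40.809
x_1 = 5.4809 - 0.15*40.809 = -0.6405


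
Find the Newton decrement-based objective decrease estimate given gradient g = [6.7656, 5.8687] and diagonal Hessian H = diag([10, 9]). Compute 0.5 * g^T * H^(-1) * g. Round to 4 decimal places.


Step 1: H is diagonal, so H^(-1) * g = [0.6766, 0.6521].
Step 2: g^T H^(-1) g = sum_i g_i^2 / H_ii
  = (6.7656)^2/10 + (5.8687)^2/9
  = 4.5773 + 3.8268 = 8.4042
Step 3: Objective decrease = 0.5 * g^T H^(-1) g = 4.2021


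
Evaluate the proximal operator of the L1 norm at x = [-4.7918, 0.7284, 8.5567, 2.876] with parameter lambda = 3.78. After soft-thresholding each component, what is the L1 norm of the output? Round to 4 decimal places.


Soft-thresholding with lambda = 3.78:
prox(-4.7918) = sign(-4.7918)*max(|-4.7918| - 3.78, 0) = -1.0118
prox(0.7284) = sign(0.7284)*max(|0.7284| - 3.78, 0) = 0.0
prox(8.5567) = sign(8.5567)*max(|8.5567| - 3.78, 0) = 4.7767
prox(2.876) = sign(2.876)*max(|2.876| - 3.78, 0) = 0.0
prox(x) = [-1.0118, 0.0, 4.7767, 0.0]
||prox(x)||_1 = 1.0118 + 0.0 + 4.7767 + 0.0 = 5.7885


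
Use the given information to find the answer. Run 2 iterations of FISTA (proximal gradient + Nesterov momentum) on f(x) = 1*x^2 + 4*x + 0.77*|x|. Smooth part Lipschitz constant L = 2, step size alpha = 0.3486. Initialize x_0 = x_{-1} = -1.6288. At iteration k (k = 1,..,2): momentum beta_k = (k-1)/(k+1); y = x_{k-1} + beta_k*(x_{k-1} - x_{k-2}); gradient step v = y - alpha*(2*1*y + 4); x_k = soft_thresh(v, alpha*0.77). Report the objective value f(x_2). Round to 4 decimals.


FISTA on f(x) = 1*x^2 + 4*x + 0.77*|x|
L = 2, alpha = 0.3486
Iteration 1: beta = 0.0, y = -1.6288 + 0.0*(-1.6288 + 1.6288) = -1.6288
  grad(y) = 0.7424, v = y - alpha*grad = -1.8876
  prox(v) = soft_thresh(-1.8876, 0.2684) = -1.6192
Iteration 2: beta = 0.3333, y = -1.6192 + 0.3333*(-1.6192 + 1.6288) = -1.616
  grad(y) = 0.7681, v = y - alpha*grad = -1.8837
  prox(v) = soft_thresh(-1.8837, 0.2684) = -1.6153
f(x_2) = 1*(-1.6153)^2 + 4*(-1.6153) + 0.77*|-1.6153| = -2.6082


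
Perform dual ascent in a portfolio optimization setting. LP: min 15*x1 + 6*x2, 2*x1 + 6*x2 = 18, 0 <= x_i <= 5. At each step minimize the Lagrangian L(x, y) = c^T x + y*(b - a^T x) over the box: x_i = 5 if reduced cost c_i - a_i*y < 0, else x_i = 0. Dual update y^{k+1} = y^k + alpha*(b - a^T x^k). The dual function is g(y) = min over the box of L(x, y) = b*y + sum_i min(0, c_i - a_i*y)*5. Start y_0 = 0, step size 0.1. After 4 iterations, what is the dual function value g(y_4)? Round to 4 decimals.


Dual ascent for LP: min 15*x1 + 6*x2, 2*x1 + 6*x2 = 18, 0 <= x_i <= 5
Step 1: y^k = 0.0, reduced costs: (15.0, 6.0)
  x^k = (0.0, 0.0), subgradient = b - a^T x = 18.0
  y^{k+1} = 0.0 + 0.1*18.0 = 1.8
Step 2: y^k = 1.8, reduced costs: (11.4, -4.8)
  x^k = (0.0, 5.0), subgradient = b - a^T x = -12.0
  y^{k+1} = 1.8 + 0.1*-12.0 = 0.6
Step 3: y^k = 0.6, reduced costs: (13.8, 2.4)
  x^k = (0.0, 0.0), subgradient = b - a^T x = 18.0
  y^{k+1} = 0.6 + 0.1*18.0 = 2.4
Step 4: y^k = 2.4, reduced costs: (10.2, -8.4)
  x^k = (0.0, 5.0), subgradient = b - a^T x = -12.0
  y^{k+1} = 2.4 + 0.1*-12.0 = 1.2
Dual objective at y_4 = 1.2: reduced costs (12.6, -1.2), box minimizer x = (0.0, 5.0)
g(y_4) = b*y + (c1 - a1*y)*x1 + (c2 - a2*y)*x2 = 18*1.2 + 12.6*0.0 + (-1.2)*5.0 = 21.6 + 0.0 - 6.0 = 15.6


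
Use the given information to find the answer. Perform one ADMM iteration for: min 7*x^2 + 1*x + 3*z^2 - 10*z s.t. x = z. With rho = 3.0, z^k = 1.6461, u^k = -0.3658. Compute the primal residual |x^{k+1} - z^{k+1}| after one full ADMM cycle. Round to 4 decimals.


ADMM iteration with rho = 3.0, z^k = 1.6461, u^k = -0.3658
Step 1: x-update.
Minimize 7*x^2 + 1*x + (3.0/2)*(x - 1.6461 - 0.3658)^2
FOC: (2*7 + 3.0)*x = -1 + 3.0*(1.6461 + 0.3658)
x^{k+1} = 0.2962
Step 2: z-update.
Minimize 3*z^2 - 10*z + (3.0/2)*(0.2962 - z - 0.3658)^2
FOC: (2*3 + 3.0)*z = 10 + 3.0*(0.2962 - 0.3658)
z^{k+1} = 1.0879
Step 3: u-update.
u^{k+1} = -0.3658 + 0.2962 - 1.0879 = -1.1575
Step 4: Primal residual = |0.2962 - 1.0879| = 0.7917


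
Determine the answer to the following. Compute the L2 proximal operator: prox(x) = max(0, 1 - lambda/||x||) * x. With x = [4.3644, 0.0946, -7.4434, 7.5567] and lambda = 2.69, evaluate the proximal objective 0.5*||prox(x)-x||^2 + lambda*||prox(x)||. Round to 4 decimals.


Step 1: Compute ||x||.
||x|| = 11.4702
Step 2: Compute scaling factor.
scale = max(0, 1 - 2.69/11.4702) = 0.7655
Step 3: prox(x) = [3.3409, 0.0724, -5.6978, 5.7845]
||prox(x)|| = 8.7802
Step 4: Proximal objective.
0.5*||prox-x||^2 = 3.6181
lambda*||prox|| = 23.6187
Total = 27.2367


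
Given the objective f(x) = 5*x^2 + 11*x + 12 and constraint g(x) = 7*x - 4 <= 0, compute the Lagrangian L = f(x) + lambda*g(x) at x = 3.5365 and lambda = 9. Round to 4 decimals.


Step 1: Evaluate f(x).
f(3.5365) = 5*3.5365^2 + 11*3.5365 + 12 = 113.4357
Step 2: Evaluate g(x).
g(3.5365) = 7*3.5365 - 4 = 20.7555
Step 3: Compute Lagrangian.
L = 113.4357 + 9*20.7555 = 300.2352


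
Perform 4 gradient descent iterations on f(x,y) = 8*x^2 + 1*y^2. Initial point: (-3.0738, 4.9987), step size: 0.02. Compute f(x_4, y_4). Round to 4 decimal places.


Gradient descent on f(x,y) = 8*x^2 + 1*y^2.
Starting point: (-3.0738, 4.9987), alpha = 0.02
Step 1: grad_x = 2*8*-3.0738 = -49.1808, grad_y = 2*1*4.9987 = 9.9974
  x_1 = -3.0738 - 0.02*-49.1808 = -2.0902
  y_1 = 4.9987 - 0.02*9.9974 = 4.7988
Step 2: grad_x = 2*8*-2.0902 = -33.4429, grad_y = 2*1*4.7988 = 9.5975
  x_2 = -2.0902 - 0.02*-33.4429 = -1.4213
  y_2 = 4.7988 - 0.02*9.5975 = 4.6068
Step 3: grad_x = 2*8*-1.4213 = -22.7412, grad_y = 2*1*4.6068 = 9.2136
  x_3 = -1.4213 - 0.02*-22.7412 = -0.9665
  y_3 = 4.6068 - 0.02*9.2136 = 4.4225
Step 4: grad_x = 2*8*-0.9665 = -15.464, grad_y = 2*1*4.4225 = 8.8451
  x_4 = -0.9665 - 0.02*-15.464 = -0.6572
  y_4 = 4.4225 - 0.02*8.8451 = 4.2456
f(-0.6572, 4.2456) = 8*(-0.6572)^2 + 1*4.2456^2 = 21.4809


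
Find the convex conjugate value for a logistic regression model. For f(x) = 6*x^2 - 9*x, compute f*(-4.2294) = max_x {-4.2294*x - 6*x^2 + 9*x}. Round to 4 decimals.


f*(y) = sup_x {y*x - a*x^2 - b*x} = sup_x {(y-b)*x - a*x^2}
FOC: (y - b) - 2a*x = 0 => x* = (y - b)/(2a)
x* = (-4.2294 + 9)/(2*6) = 0.3976
f*(-4.2294) = (y-b)^2/(4a) = (-4.2294 + 9)^2/(4*6)
= 22.7586/24 = 0.9483


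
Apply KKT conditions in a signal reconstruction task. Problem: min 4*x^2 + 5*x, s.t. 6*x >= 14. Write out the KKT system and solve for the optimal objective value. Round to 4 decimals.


Step 1: Try lambda = 0 (constraint inactive).
x_unc = -5/(2*4) = -0.625
Check: 6*-0.625 = -3.75 < 14 -- violated!
Step 2: Constraint must be active: 6*x = 14
x* = 14/6 = 7/3 = 2.3333 (rounded; the exact value 7/3 is used below)
lambda = (2*4*(7/3) + 5)/6 = 3.9444
Step 3: Compute optimal value.
f(x*) = 4*(7/3)^2 + 5*(7/3) = 33.4444


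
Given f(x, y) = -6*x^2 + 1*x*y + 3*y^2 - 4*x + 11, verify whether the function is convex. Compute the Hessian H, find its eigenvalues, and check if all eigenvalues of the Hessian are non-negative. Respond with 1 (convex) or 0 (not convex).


The Hessian of f(x,y) = -6*x^2 + 1*x*y + 3*y^2 - 4*x + 11 is:
H = [[-12, 1], [1, 6]]
Trace = -12 + 6 = -6
Determinant = -12*6 - (1)^2 = -73
Discriminant = (-6)^2 - 4*-73 = 328.0
Eigenvalues: lambda_1 = -12.0554, lambda_2 = 6.0554
The function is not convex.

0


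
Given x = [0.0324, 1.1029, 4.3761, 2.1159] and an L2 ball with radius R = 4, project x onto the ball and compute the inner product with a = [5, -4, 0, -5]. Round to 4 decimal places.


Step 1: Compute ||x|| (intermediates to 6 decimals).
||x|| = sqrt(0.0324^2 + 1.1029^2 + 4.3761^2 + 2.1159^2) = 4.984448
Step 2: Project.
Since ||x|| > R, scale = R/||x|| = 4/4.984448 = 0.802496, proj(x) = scale * x
proj(x) = [0.026001, 0.885073, 3.511803, 1.698001]
Step 3: Dot product.
a^T * proj(x) = 5*0.026001 - 4*0.885073 + 0*3.511803 - 5*1.698001 = -11.9003


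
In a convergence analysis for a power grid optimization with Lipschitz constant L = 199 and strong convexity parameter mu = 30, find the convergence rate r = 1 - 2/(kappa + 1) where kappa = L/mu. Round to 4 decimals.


Step 1: Compute the condition number.
kappa = L/mu = 199/30 = 6.6333
Step 2: Compute the convergence rate.
r = 1 - 2/(kappa + 1) = 1 - 2*mu/(L + mu) = (L - mu)/(L + mu) = 169/229 = 0.738


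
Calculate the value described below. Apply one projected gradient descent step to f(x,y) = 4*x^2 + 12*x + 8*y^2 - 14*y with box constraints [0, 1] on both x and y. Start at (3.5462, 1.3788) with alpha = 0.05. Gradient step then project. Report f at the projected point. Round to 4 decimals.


Step 1: Compute gradient at (3.5462, 1.3788).
grad_x = 2*4*3.5462 + 12 = 40.3696
grad_y = 2*8*1.3788 - 14 = 8.0608
Step 2: Gradient step.
x_raw = 3.5462 - 0.05*40.3696 = 1.5277
y_raw = 1.3788 - 0.05*8.0608 = 0.9758
Step 3: Project onto [0, 1].
x_proj = clip(1.5277) = 1.0
y_proj = clip(0.9758) = 0.9758
Step 4: Evaluate f.
f(1.0, 0.9758) = 9.9562


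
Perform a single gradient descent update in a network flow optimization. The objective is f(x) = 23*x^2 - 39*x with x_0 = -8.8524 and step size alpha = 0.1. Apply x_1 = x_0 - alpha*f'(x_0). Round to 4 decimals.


We compute the gradient at x_0 and apply the update.
f'(x) = 46*x - 39
f'(-8.8524) = 46*-8.8524 - 39 = -446.2104
x_1 = -8.8524 - 0.1*-446.2104 = 35.7686


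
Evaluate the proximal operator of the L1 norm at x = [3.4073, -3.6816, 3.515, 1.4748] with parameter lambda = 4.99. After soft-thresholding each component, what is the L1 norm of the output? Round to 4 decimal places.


Soft-thresholding with lambda = 4.99:
prox(3.4073) = sign(3.4073)*max(|3.4073| - 4.99, 0) = 0.0
prox(-3.6816) = sign(-3.6816)*max(|-3.6816| - 4.99, 0) = 0.0
prox(3.515) = sign(3.515)*max(|3.515| - 4.99, 0) = 0.0
prox(1.4748) = sign(1.4748)*max(|1.4748| - 4.99, 0) = 0.0
prox(x) = [0.0, 0.0, 0.0, 0.0]
||prox(x)||_1 = 0.0 + 0.0 + 0.0 + 0.0 = 0.0


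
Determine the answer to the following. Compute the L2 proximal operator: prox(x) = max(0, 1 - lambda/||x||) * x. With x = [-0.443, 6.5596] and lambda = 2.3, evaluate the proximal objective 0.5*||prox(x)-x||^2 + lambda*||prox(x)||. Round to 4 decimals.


Step 1: Compute ||x||.
||x|| = 6.5745
Step 2: Compute scaling factor.
scale = max(0, 1 - 2.3/6.5745) = 0.6502
Step 3: prox(x) = [-0.288, 4.2648]
||prox(x)|| = 4.2745
Step 4: Proximal objective.
0.5*||prox-x||^2 = 2.645
lambda*||prox|| = 9.8314
Total = 12.4764


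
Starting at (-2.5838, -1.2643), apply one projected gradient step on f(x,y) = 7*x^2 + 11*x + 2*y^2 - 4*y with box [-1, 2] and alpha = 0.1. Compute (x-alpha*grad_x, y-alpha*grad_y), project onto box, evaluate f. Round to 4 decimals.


Step 1: Compute gradient at (-2.5838, -1.2643).
grad_x = 2*7*-2.5838 + 11 = -25.1732
grad_y = 2*2*-1.2643 - 4 = -9.0572
Step 2: Gradient step.
x_raw = -2.5838 - 0.1*-25.1732 = -0.0665
y_raw = -1.2643 - 0.1*-9.0572 = -0.3586
Step 3: Project onto [-1, 2].
x_proj = clip(-0.0665) = -0.0665
y_proj = clip(-0.3586) = -0.3586
Step 4: Evaluate f.
f(-0.0665, -0.3586) = 0.9911


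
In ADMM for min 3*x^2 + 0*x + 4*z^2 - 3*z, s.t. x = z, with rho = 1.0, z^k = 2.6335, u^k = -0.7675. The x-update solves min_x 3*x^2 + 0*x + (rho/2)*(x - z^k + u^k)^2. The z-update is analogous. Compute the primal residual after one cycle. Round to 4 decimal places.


ADMM iteration with rho = 1.0, z^k = 2.6335, u^k = -0.7675
Step 1: x-update.
Minimize 3*x^2 + 0*x + (1.0/2)*(x - 2.6335 - 0.7675)^2
FOC: (2*3 + 1.0)*x = 0 + 1.0*(2.6335 + 0.7675)
x^{k+1} = 0.4859
Step 2: z-update.
Minimize 4*z^2 - 3*z + (1.0/2)*(0.4859 - z - 0.7675)^2
FOC: (2*4 + 1.0)*z = 3 + 1.0*(0.4859 - 0.7675)
z^{k+1} = 0.302
Step 3: u-update.
u^{k+1} = -0.7675 + 0.4859 - 0.302 = -0.5837
Step 4: Primal residual = |0.4859 - 0.302| = 0.1838


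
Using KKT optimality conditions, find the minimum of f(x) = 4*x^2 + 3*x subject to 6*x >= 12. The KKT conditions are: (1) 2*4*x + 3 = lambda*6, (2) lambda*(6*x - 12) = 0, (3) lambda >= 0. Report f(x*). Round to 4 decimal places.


Step 1: Try lambda = 0 (constraint inactive).
x_unc = -3/(2*4) = -0.375
Check: 6*-0.375 = -2.25 < 12 -- violated!
Step 2: Constraint must be active: 6*x = 12
x* = 12/6 = 2.0
lambda = (2*4*2.0 + 3)/6 = 3.1667
Step 3: Compute optimal value.
f(x*) = 4*2.0^2 + 3*2.0 = 22.0


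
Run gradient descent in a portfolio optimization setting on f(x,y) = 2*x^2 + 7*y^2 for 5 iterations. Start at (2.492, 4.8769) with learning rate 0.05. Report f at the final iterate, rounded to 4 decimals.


Gradient descent on f(x,y) = 2*x^2 + 7*y^2.
Starting point: (2.492, 4.8769), alpha = 0.05
Step 1: grad_x = 2*2*2.492 = 9.968, grad_y = 2*7*4.8769 = 68.2766
  x_1 = 2.492 - 0.05*9.968 = 1.9936
  y_1 = 4.8769 - 0.05*68.2766 = 1.4631
Step 2: grad_x = 2*2*1.9936 = 7.9744, grad_y = 2*7*1.4631 = 20.483
  x_2 = 1.9936 - 0.05*7.9744 = 1.5949
  y_2 = 1.4631 - 0.05*20.483 = 0.4389
Step 3: grad_x = 2*2*1.5949 = 6.3795, grad_y = 2*7*0.4389 = 6.1449
  x_3 = 1.5949 - 0.05*6.3795 = 1.2759
  y_3 = 0.4389 - 0.05*6.1449 = 0.1317
Step 4: grad_x = 2*2*1.2759 = 5.1036, grad_y = 2*7*0.1317 = 1.8435
  x_4 = 1.2759 - 0.05*5.1036 = 1.0207
  y_4 = 0.1317 - 0.05*1.8435 = 0.0395
Step 5: grad_x = 2*2*1.0207 = 4.0829, grad_y = 2*7*0.0395 = 0.553
  x_5 = 1.0207 - 0.05*4.0829 = 0.8166
  y_5 = 0.0395 - 0.05*0.553 = 0.0119
f(0.8166, 0.0119) = 2*0.8166^2 + 7*0.0119^2 = 1.3346


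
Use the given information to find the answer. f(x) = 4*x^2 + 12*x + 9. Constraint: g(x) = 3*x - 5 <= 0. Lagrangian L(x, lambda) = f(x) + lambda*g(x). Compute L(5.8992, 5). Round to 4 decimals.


Step 1: Evaluate f(x).
f(5.8992) = 4*5.8992^2 + 12*5.8992 + 9 = 218.9926
Step 2: Evaluate g(x).
g(5.8992) = 3*5.8992 - 5 = 12.6976
Step 3: Compute Lagrangian.
L = 218.9926 + 5*12.6976 = 282.4806


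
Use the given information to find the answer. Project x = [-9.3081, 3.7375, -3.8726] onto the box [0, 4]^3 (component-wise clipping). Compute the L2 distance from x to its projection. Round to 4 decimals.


Project each component onto [0, 4].
clip(-9.3081) = 0.0, clip(3.7375) = 3.7375, clip(-3.8726) = 0.0
Projection = [0.0, 3.7375, 0.0]
Squared diffs: [86.6407, 0.0, 14.997]
Distance = sqrt(101.6377) = 10.0816


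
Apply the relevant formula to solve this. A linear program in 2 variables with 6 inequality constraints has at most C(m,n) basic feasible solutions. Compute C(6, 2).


Each vertex corresponds to some choice of n active constraints out of m, so the number of vertices is at most C(m, n) = m! / (n!(m-n)!).
m = 6, n = 2
Numerator: 6 * 5
Denominator: 2! = 2
C(6, 2) = 15


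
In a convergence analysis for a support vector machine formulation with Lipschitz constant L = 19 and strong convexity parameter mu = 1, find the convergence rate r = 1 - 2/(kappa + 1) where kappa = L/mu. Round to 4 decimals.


Step 1: Compute the condition number.
kappa = L/mu = 19/1 = 19.0
Step 2: Compute the convergence rate.
r = 1 - 2/(kappa + 1) = 1 - 2*mu/(L + mu) = (L - mu)/(L + mu) = 18/20 = 0.9


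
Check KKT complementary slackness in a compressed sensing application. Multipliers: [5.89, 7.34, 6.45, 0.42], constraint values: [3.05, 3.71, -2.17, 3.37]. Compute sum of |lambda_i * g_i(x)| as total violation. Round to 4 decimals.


KKT complementary slackness check:
lambda_1 * g_1 = 5.89 * 3.05 = 17.9645
lambda_2 * g_2 = 7.34 * 3.71 = 27.2314
lambda_3 * g_3 = 6.45 * -2.17 = -13.9965
lambda_4 * g_4 = 0.42 * 3.37 = 1.4154
Total violation = 17.9645 + 27.2314 + 13.9965 + 1.4154 = 60.6078


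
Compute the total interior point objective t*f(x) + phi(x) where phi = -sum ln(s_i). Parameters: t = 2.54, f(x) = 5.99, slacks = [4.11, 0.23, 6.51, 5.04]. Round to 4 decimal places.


Step 1: Compute log-barrier.
ln values: [1.4134, -1.4697, 1.8733, 1.6174]
phi = -(1.4134 - 1.4697 + 1.8733 + 1.6174) = -3.4345
Step 2: Compute augmented objective.
t*f(x) = 2.54*5.99 = 15.2146
Total = 15.2146 - 3.4345 = 11.7801


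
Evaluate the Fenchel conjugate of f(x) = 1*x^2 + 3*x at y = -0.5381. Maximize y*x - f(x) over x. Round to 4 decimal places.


f*(y) = sup_x {y*x - a*x^2 - b*x} = sup_x {(y-b)*x - a*x^2}
FOC: (y - b) - 2a*x = 0 => x* = (y - b)/(2a)
x* = (-0.5381 - 3)/(2*1) = -1.7691
f*(-0.5381) = (y-b)^2/(4a) = (-0.5381 - 3)^2/(4*1)
= 12.5182/4 = 3.1295


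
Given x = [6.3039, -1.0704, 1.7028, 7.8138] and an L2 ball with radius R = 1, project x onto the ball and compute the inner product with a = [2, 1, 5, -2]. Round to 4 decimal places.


Step 1: Compute ||x|| (intermediates to 6 decimals).
||x|| = sqrt(6.3039^2 + (-1.0704)^2 + 1.7028^2 + 7.8138^2) = 10.239136
Step 2: Project.
Since ||x|| > R, scale = R/||x|| = 1/10.239136 = 0.097664, proj(x) = scale * x
proj(x) = [0.615664, -0.10454, 0.166302, 0.763127]
Step 3: Dot product.
a^T * proj(x) = 2*0.615664 + 1*(-0.10454) + 5*0.166302 - 2*0.763127 = 0.432


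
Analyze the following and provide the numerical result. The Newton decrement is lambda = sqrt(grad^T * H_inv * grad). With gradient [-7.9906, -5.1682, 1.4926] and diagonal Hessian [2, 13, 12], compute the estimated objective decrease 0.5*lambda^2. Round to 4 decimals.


Step 1: H is diagonal, so H^(-1) * g = [-3.9953, -0.3976, 0.1244].
Step 2: g^T H^(-1) g = sum_i g_i^2 / H_ii
  = (-7.9906)^2/2 + (-5.1682)^2/13 + (1.4926)^2/12
  = 31.9248 + 2.0546 + 0.1857 = 34.1651
Step 3: Objective decrease = 0.5 * g^T H^(-1) g = 17.0826


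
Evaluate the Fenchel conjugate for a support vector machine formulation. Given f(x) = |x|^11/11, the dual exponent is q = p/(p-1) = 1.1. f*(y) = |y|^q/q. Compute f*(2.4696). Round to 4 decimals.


The conjugate exponent q satisfies 1/p + 1/q = 1.
p = 11, so q = 11/(11 - 1) = 1.1
|y|^q = 2.4696^1.1 = 2.7033
f*(2.4696) = 2.7033 / 1.1 = 2.4575


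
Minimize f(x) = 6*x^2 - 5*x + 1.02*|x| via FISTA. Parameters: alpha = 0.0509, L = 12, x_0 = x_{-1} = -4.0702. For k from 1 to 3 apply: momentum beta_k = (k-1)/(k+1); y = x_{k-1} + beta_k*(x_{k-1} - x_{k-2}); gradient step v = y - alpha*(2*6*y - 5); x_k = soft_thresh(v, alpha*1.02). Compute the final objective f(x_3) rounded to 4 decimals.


FISTA on f(x) = 6*x^2 - 5*x + 1.02*|x|
L = 12, alpha = 0.0509
Iteration 1: beta = 0.0, y = -4.0702 + 0.0*(-4.0702 + 4.0702) = -4.0702
  grad(y) = -53.8424, v = y - alpha*grad = -1.3296
  prox(v) = soft_thresh(-1.3296, 0.0519) = -1.2777
Iteration 2: beta = 0.3333, y = -1.2777 + 0.3333*(-1.2777 + 4.0702) = -0.3469
  grad(y) = -9.1625, v = y - alpha*grad = 0.1195
  prox(v) = soft_thresh(0.1195, 0.0519) = 0.0676
Iteration 3: beta = 0.5, y = 0.0676 + 0.5*(0.0676 + 1.2777) = 0.7402
  grad(y) = 3.8827, v = y - alpha*grad = 0.5426
  prox(v) = soft_thresh(0.5426, 0.0519) = 0.4907
f(x_3) = 6*0.4907^2 - 5*0.4907 + 1.02*|0.4907| = -0.5083


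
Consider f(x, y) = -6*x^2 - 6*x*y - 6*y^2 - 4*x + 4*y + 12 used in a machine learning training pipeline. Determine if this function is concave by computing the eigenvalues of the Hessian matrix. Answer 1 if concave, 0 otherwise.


The Hessian of f(x,y) = -6*x^2 - 6*x*y - 6*y^2 - 4*x + 4*y + 12 is:
H = [[-12, -6], [-6, -12]]
Trace = -12 - 12 = -24
Determinant = -12*-12 - (-6)^2 = 108
Discriminant = (-24)^2 - 4*108 = 144.0
Eigenvalues: lambda_1 = -18.0, lambda_2 = -6.0
The function is concave.

1


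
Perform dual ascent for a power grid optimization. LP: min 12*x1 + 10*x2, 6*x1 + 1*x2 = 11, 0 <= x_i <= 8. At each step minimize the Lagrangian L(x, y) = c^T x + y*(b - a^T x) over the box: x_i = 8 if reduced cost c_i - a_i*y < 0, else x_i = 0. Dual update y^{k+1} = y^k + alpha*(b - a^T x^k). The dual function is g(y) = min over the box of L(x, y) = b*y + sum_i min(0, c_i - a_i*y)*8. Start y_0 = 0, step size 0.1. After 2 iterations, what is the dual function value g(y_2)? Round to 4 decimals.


Dual ascent for LP: min 12*x1 + 10*x2, 6*x1 + 1*x2 = 11, 0 <= x_i <= 8
Step 1: y^k = 0.0, reduced costs: (12.0, 10.0)
  x^k = (0.0, 0.0), subgradient = b - a^T x = 11.0
  y^{k+1} = 0.0 + 0.1*11.0 = 1.1
Step 2: y^k = 1.1, reduced costs: (5.4, 8.9)
  x^k = (0.0, 0.0), subgradient = b - a^T x = 11.0
  y^{k+1} = 1.1 + 0.1*11.0 = 2.2
Dual objective at y_2 = 2.2: reduced costs (-1.2, 7.8), box minimizer x = (8.0, 0.0)
g(y_2) = b*y + (c1 - a1*y)*x1 + (c2 - a2*y)*x2 = 11*2.2 + (-1.2)*8.0 + 7.8*0.0 = 24.2 - 9.6 + 0.0 = 14.6


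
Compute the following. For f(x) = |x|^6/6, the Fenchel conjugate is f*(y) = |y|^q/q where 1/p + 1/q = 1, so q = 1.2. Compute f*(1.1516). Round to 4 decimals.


The conjugate exponent q satisfies 1/p + 1/q = 1.
p = 6, so q = 6/(6 - 1) = 1.2
|y|^q = 1.1516^1.2 = 1.1846
f*(1.1516) = 1.1846 / 1.2 = 0.9871


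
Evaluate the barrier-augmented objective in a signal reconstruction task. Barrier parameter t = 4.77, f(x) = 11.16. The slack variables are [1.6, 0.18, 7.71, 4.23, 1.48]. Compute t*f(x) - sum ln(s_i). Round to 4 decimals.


Step 1: Compute log-barrier.
ln values: [0.47, -1.7148, 2.0425, 1.4422, 0.392]
phi = -(0.47 - 1.7148 + 2.0425 + 1.4422 + 0.392) = -2.632
Step 2: Compute augmented objective.
t*f(x) = 4.77*11.16 = 53.2332
Total = 53.2332 - 2.632 = 50.6012


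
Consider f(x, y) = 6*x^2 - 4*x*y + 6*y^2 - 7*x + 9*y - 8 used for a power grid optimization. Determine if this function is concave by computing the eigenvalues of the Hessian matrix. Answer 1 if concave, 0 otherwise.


The Hessian of f(x,y) = 6*x^2 - 4*x*y + 6*y^2 - 7*x + 9*y - 8 is:
H = [[12, -4], [-4, 12]]
Trace = 12 + 12 = 24
Determinant = 12*12 - (-4)^2 = 128
Discriminant = (24)^2 - 4*128 = 64.0
Eigenvalues: lambda_1 = 8.0, lambda_2 = 16.0
The function is not concave.

0


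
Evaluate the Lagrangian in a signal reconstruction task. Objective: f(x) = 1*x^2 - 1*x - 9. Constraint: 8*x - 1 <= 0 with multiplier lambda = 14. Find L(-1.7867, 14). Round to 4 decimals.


Step 1: Evaluate f(x).
f(-1.7867) = 1*(-1.7867)^2 - 1*(-1.7867) - 9 = -4.021
Step 2: Evaluate g(x).
g(-1.7867) = 8*-1.7867 - 1 = -15.2936
Step 3: Compute Lagrangian.
L = -4.021 + 14*-15.2936 = -218.1314


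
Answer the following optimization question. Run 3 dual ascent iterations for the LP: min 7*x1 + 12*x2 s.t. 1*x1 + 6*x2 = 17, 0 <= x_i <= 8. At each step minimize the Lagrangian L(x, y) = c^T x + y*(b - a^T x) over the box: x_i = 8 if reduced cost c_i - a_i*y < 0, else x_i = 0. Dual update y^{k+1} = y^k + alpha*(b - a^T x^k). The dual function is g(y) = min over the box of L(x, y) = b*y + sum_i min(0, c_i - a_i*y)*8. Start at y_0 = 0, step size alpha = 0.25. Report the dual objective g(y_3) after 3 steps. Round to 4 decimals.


Dual ascent for LP: min 7*x1 + 12*x2, 1*x1 + 6*x2 = 17, 0 <= x_i <= 8
Step 1: y^k = 0.0, reduced costs: (7.0, 12.0)
  x^k = (0.0, 0.0), subgradient = b - a^T x = 17.0
  y^{k+1} = 0.0 + 0.25*17.0 = 4.25
Step 2: y^k = 4.25, reduced costs: (2.75, -13.5)
  x^k = (0.0, 8.0), subgradient = b - a^T x = -31.0
  y^{k+1} = 4.25 + 0.25*-31.0 = -3.5
Step 3: y^k = -3.5, reduced costs: (10.5, 33.0)
  x^k = (0.0, 0.0), subgradient = b - a^T x = 17.0
  y^{k+1} = -3.5 + 0.25*17.0 = 0.75
Dual objective at y_3 = 0.75: reduced costs (6.25, 7.5), box minimizer x = (0.0, 0.0)
g(y_3) = b*y + (c1 - a1*y)*x1 + (c2 - a2*y)*x2 = 17*0.75 + 6.25*0.0 + 7.5*0.0 = 12.75 + 0.0 + 0.0 = 12.75


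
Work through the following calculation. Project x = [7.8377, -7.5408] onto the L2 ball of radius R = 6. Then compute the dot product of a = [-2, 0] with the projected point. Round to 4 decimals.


Step 1: Compute ||x|| (intermediates to 6 decimals).
||x|| = sqrt(7.8377^2 + (-7.5408)^2) = 10.876268
Step 2: Project.
Since ||x|| > R, scale = R/||x|| = 6/10.876268 = 0.55166, proj(x) = scale * x
proj(x) = [4.323746, -4.159958]
Step 3: Dot product.
a^T * proj(x) = -2*4.323746 + 0*(-4.159958) = -8.6475


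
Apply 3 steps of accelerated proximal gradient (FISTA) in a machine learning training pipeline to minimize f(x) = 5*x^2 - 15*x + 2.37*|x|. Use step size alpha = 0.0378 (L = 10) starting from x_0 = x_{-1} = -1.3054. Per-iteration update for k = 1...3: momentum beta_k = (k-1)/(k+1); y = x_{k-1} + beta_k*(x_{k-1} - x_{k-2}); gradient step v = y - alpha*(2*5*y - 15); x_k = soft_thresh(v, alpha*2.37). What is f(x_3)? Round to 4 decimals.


FISTA on f(x) = 5*x^2 - 15*x + 2.37*|x|
L = 10, alpha = 0.0378
Iteration 1: beta = 0.0, y = -1.3054 + 0.0*(-1.3054 + 1.3054) = -1.3054
  grad(y) = -28.054, v = y - alpha*grad = -0.245
  prox(v) = soft_thresh(-0.245, 0.0896) = -0.1554
Iteration 2: beta = 0.3333, y = -0.1554 + 0.3333*(-0.1554 + 1.3054) = 0.228
  grad(y) = -12.7203, v = y - alpha*grad = 0.7088
  prox(v) = soft_thresh(0.7088, 0.0896) = 0.6192
Iteration 3: beta = 0.5, y = 0.6192 + 0.5*(0.6192 + 0.1554) = 1.0065
  grad(y) = -4.935, v = y - alpha*grad = 1.193
  prox(v) = soft_thresh(1.193, 0.0896) = 1.1035
f(x_3) = 5*1.1035^2 - 15*1.1035 + 2.37*|1.1035| = -7.8486


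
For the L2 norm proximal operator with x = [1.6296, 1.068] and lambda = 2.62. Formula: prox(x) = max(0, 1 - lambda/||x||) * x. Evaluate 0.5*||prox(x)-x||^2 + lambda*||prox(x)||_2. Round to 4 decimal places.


Step 1: Compute ||x||.
||x|| = 1.9484
Step 2: Compute scaling factor.
scale = max(0, 1 - 2.62/1.9484) = 0.0
Step 3: prox(x) = [0.0, 0.0]
||prox(x)|| = 0.0
Step 4: Proximal objective.
0.5*||prox-x||^2 = 1.8981
lambda*||prox|| = 0.0
Total = 1.8981


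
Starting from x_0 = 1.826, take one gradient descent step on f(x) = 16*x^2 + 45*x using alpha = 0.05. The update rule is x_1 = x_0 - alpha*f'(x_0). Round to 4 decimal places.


We compute the gradient at x_0 and apply the update.
f'(x) = 32*x + 45
f'(1.826) = 32*1.826 + 45 = 103.432
x_1 = 1.826 - 0.05*103.432 = -3.3456


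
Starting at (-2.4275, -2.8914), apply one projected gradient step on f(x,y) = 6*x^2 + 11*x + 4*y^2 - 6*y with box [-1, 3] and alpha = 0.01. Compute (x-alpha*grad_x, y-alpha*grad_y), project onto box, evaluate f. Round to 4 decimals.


Step 1: Compute gradient at (-2.4275, -2.8914).
grad_x = 2*6*-2.4275 + 11 = -18.13
grad_y = 2*4*-2.8914 - 6 = -29.1312
Step 2: Gradient step.
x_raw = -2.4275 - 0.01*-18.13 = -2.2462
y_raw = -2.8914 - 0.01*-29.1312 = -2.6001
Step 3: Project onto [-1, 3].
x_proj = clip(-2.2462) = -1.0
y_proj = clip(-2.6001) = -1.0
Step 4: Evaluate f.
f(-1.0, -1.0) = 5.0


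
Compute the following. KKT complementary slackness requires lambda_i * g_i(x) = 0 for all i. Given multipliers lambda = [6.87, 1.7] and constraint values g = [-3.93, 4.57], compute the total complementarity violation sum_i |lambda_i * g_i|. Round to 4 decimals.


KKT complementary slackness check:
lambda_1 * g_1 = 6.87 * -3.93 = -26.9991
lambda_2 * g_2 = 1.7 * 4.57 = 7.769
Total violation = 26.9991 + 7.769 = 34.7681
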